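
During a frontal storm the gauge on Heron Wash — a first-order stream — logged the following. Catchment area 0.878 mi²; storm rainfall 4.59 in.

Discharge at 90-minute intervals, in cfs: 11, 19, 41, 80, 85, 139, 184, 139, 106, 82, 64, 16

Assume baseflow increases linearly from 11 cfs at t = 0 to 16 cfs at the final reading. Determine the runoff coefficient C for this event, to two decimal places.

ΣQ_DR = 804.0 cfs; V = ΣQ_DR·Δt = 4.342 × 10^6 ft³.
Runoff depth d = V / A = 2.128 in.
C = d / P = 2.128 / 4.59 = 0.46.

C ≈ 0.46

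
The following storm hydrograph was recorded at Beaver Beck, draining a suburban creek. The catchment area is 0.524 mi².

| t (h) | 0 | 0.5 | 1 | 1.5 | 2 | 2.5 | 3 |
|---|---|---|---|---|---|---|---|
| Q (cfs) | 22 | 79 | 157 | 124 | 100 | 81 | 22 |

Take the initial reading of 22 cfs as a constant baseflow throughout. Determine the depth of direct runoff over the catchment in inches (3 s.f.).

Direct runoff: 0.0, 57.0, 135.0, 102.0, 78.0, 59.0, 0.0 cfs; ΣQ_DR = 431.0 cfs.
V = ΣQ_DR · Δt = 431.0 × 1800 s = 7.758 × 10^5 ft³.
Over A = 0.524 mi², depth = V / A = 0.637 in.

d ≈ 0.637 in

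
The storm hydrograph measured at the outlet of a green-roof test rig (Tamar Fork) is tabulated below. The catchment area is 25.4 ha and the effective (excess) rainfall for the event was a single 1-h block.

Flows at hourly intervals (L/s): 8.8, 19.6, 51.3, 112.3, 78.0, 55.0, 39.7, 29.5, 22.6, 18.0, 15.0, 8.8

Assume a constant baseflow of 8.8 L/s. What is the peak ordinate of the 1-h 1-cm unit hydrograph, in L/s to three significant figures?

Direct runoff: 0.0, 10.8, 42.5, 103.5, 69.2, 46.2, 30.9, 20.7, 13.8, 9.2, 6.2, 0.0 L/s; ΣQ_DR = 353.0 L/s, peak = 103.5 L/s.
Runoff depth d = ΣQ_DR·Δt / A = 353.0 × 3600 / (25.4 ha) = 5.003 mm.
The 1-cm UH is the DRH scaled by (10 mm)/d, so U_p = 103.5 × 10/5.003 = 207 L/s.

U_p ≈ 207 L/s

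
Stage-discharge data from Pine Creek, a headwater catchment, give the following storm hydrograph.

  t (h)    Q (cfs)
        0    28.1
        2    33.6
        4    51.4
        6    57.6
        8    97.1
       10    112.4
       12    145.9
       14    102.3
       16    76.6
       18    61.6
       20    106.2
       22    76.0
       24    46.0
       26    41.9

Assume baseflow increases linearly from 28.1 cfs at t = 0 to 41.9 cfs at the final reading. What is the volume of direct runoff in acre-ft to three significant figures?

V ≈ 90.4 acre-ft

Direct-runoff ordinates (Q − Q_b): 0.00, 4.44, 21.18, 26.32, 64.75, 78.99, 111.43, 66.77, 40.01, 23.95, 67.48, 36.22, 5.16, 0.00 cfs.
ΣQ_DR = 546.7 cfs.
With Δt = 2 h = 7200 s, V = ΣQ_DR · Δt = 546.7 × 7200 = 3.94 × 10^6 ft³ = 90.4 acre-ft.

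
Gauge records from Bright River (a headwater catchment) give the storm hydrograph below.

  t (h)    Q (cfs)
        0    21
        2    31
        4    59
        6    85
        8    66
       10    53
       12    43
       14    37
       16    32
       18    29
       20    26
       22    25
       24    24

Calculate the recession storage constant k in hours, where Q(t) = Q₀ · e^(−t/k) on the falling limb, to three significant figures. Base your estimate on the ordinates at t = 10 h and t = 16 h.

On the falling limb, Q drops from 53 to 32 cfs between t = 10 h and t = 16 h (Δt = 6 h).
k = −Δt / ln(Q₂/Q₁) = −6 / ln(32/53) = 11.9 h.

k ≈ 11.9 h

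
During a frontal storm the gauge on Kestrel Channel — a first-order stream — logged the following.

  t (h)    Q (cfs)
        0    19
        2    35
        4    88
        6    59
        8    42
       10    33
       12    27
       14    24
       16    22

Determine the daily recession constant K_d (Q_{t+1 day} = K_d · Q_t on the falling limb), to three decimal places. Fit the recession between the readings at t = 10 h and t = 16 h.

K_d ≈ 0.198

Between t = 10 h and t = 16 h the flow falls from 33 to 22 cfs over 3×2 h = 6 h.
Per-interval ratio K = (22/33)^(1/3) = 0.8736; K_d = K^(24/2) = 0.198.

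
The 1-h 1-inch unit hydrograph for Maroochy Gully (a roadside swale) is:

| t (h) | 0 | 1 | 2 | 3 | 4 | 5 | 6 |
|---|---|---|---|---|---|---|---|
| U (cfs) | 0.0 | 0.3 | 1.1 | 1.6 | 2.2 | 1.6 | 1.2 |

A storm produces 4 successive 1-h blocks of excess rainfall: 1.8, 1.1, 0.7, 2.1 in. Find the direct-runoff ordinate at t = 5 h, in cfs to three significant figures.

By discrete convolution, Q_j = Σ (P_i / 1 in) · U_{j−i}.
At t = 5 h (j=5): Q = (1.8/1)·1.6 + (1.1/1)·2.2 + (0.7/1)·1.6 + (2.1/1)·1.1 = 8.73 cfs.

Q ≈ 8.73 cfs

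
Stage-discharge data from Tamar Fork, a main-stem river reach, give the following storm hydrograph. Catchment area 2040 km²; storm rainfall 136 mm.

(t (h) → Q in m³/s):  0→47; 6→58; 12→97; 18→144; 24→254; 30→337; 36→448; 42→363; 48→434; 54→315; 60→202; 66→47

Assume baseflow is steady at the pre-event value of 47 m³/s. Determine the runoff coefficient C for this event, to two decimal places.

ΣQ_DR = 2182 m³/s; V = ΣQ_DR·Δt = 4.713 × 10^7 m³.
Runoff depth d = V / A = 23.10 mm.
C = d / P = 23.10 / 136 = 0.17.

C ≈ 0.17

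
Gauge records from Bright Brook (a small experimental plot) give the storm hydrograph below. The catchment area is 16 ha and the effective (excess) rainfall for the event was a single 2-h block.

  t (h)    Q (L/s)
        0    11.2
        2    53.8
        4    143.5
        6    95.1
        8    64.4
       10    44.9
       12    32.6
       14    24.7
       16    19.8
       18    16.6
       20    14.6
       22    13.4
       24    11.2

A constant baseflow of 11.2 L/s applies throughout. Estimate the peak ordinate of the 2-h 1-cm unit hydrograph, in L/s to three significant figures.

U_p ≈ 73.5 L/s

Direct runoff: 0.0, 42.6, 132.3, 83.9, 53.2, 33.7, 21.4, 13.5, 8.6, 5.4, 3.4, 2.2, 0.0 L/s; ΣQ_DR = 400.2 L/s, peak = 132.3 L/s.
Runoff depth d = ΣQ_DR·Δt / A = 400.2 × 7200 / (16 ha) = 18.01 mm.
The 1-cm UH is the DRH scaled by (10 mm)/d, so U_p = 132.3 × 10/18.01 = 73.5 L/s.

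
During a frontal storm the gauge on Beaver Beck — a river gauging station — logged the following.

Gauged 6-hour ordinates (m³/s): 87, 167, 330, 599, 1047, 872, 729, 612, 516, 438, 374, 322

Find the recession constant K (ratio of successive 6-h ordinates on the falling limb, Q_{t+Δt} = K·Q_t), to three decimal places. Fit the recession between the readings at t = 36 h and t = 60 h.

Using the recession-limb readings at t = 36 h and t = 60 h: Q falls from 729 to 374 m³/s over 4 intervals.
K = (Q₂/Q₁)^(1/4) = (374/729)^(1/4) = 0.846.

K ≈ 0.846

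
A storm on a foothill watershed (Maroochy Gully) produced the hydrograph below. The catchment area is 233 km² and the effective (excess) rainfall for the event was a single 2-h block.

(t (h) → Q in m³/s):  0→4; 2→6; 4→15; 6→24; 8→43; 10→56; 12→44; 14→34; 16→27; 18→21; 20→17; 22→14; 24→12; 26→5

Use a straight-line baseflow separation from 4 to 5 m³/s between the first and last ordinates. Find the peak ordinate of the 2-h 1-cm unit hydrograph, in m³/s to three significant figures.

Direct runoff: 0.00, 1.92, 10.85, 19.77, 38.69, 51.62, 39.54, 29.46, 22.38, 16.31, 12.23, 9.15, 7.08, 0.00 m³/s; ΣQ_DR = 259.0 m³/s, peak = 51.62 m³/s.
Runoff depth d = ΣQ_DR·Δt / A = 259.0 × 7200 / (233 km²) = 8.003 mm.
The 1-cm UH is the DRH scaled by (10 mm)/d, so U_p = 51.62 × 10/8.003 = 64.5 m³/s.

U_p ≈ 64.5 m³/s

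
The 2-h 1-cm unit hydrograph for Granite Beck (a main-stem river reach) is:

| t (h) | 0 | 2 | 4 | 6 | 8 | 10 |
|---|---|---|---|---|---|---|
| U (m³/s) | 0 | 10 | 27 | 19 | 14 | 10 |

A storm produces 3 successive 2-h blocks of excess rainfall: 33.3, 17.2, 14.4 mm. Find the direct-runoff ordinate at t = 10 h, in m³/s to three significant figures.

By discrete convolution, Q_j = Σ (P_i / 10 mm) · U_{j−i}.
At t = 10 h (j=5): Q = (33.3/10)·10 + (17.2/10)·14 + (14.4/10)·19 = 84.7 m³/s.

Q ≈ 84.7 m³/s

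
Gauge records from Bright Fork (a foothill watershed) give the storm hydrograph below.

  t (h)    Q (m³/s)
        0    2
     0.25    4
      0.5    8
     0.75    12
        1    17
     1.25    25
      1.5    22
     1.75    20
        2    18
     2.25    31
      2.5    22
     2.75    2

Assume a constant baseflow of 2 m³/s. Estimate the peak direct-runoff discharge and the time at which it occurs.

Q_p = 29.0 m³/s at t = 2.25 h

Subtracting baseflow gives direct-runoff ordinates: 0.0, 2.0, 6.0, 10.0, 15.0, 23.0, 20.0, 18.0, 16.0, 29.0, 20.0, 0.0 m³/s.
The maximum is 29.0 m³/s, occurring at the reading for t = 2.25 h.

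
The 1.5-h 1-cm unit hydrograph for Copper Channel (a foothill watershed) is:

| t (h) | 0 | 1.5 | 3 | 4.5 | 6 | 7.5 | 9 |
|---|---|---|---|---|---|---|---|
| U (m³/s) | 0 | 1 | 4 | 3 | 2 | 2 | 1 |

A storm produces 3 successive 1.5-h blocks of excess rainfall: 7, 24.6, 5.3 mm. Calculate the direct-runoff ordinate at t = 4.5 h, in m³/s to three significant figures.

By discrete convolution, Q_j = Σ (P_i / 10 mm) · U_{j−i}.
At t = 4.5 h (j=3): Q = (7/10)·3 + (24.6/10)·4 + (5.3/10)·1 = 12.5 m³/s.

Q ≈ 12.5 m³/s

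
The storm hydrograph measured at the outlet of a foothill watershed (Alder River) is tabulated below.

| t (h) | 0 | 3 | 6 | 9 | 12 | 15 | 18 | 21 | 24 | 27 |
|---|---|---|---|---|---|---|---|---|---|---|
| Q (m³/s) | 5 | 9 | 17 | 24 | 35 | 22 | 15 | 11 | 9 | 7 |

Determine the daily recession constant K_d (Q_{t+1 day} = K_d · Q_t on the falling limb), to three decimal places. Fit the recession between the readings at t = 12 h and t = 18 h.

K_d ≈ 0.034

Between t = 12 h and t = 18 h the flow falls from 35 to 15 m³/s over 2×3 h = 6 h.
Per-interval ratio K = (15/35)^(1/2) = 0.6547; K_d = K^(24/3) = 0.034.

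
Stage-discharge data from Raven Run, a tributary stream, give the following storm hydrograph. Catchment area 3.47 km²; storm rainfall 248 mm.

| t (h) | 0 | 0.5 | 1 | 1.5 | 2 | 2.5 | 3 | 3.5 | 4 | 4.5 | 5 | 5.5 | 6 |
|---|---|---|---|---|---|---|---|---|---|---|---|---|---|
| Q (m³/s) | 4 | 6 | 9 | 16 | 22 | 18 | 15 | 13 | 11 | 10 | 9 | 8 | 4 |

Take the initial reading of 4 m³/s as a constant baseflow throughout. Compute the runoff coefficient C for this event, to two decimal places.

C ≈ 0.19

ΣQ_DR = 93.00 m³/s; V = ΣQ_DR·Δt = 1.674 × 10^5 m³.
Runoff depth d = V / A = 48.24 mm.
C = d / P = 48.24 / 248 = 0.19.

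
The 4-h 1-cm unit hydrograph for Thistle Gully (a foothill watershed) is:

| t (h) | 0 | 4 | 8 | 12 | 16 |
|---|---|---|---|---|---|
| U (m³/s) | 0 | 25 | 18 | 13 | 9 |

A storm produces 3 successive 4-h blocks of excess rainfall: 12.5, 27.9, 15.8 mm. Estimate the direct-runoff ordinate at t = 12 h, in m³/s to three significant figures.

Q ≈ 106 m³/s

By discrete convolution, Q_j = Σ (P_i / 10 mm) · U_{j−i}.
At t = 12 h (j=3): Q = (12.5/10)·13 + (27.9/10)·18 + (15.8/10)·25 = 106 m³/s.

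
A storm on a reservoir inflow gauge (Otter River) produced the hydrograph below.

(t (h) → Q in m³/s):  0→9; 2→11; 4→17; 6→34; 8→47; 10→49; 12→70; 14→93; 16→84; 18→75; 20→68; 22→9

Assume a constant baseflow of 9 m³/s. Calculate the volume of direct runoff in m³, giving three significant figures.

Direct-runoff ordinates (Q − Q_b): 0.0, 2.0, 8.0, 25.0, 38.0, 40.0, 61.0, 84.0, 75.0, 66.0, 59.0, 0.0 m³/s.
ΣQ_DR = 458.0 m³/s.
With Δt = 2 h = 7200 s, V = ΣQ_DR · Δt = 458.0 × 7200 = 3.30 × 10^6 m³.

V ≈ 3.30 × 10^6 m³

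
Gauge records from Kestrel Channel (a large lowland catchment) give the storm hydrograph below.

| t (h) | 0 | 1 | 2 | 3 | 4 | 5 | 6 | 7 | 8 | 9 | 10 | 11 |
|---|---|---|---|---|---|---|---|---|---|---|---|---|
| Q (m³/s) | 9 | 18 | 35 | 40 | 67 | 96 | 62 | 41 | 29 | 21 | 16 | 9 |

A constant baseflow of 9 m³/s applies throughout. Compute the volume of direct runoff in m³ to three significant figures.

Direct-runoff ordinates (Q − Q_b): 0.0, 9.0, 26.0, 31.0, 58.0, 87.0, 53.0, 32.0, 20.0, 12.0, 7.0, 0.0 m³/s.
ΣQ_DR = 335.0 m³/s.
With Δt = 1 h = 3600 s, V = ΣQ_DR · Δt = 335.0 × 3600 = 1.21 × 10^6 m³.

V ≈ 1.21 × 10^6 m³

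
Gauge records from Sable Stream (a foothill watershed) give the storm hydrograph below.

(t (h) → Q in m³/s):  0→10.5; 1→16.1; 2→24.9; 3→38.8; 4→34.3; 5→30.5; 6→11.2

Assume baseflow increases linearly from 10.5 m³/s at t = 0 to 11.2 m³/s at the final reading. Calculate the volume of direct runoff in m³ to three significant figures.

V ≈ 3.25 × 10^5 m³

Direct-runoff ordinates (Q − Q_b): 0.00, 5.48, 14.17, 27.95, 23.33, 19.42, 0.00 m³/s.
ΣQ_DR = 90.35 m³/s.
With Δt = 1 h = 3600 s, V = ΣQ_DR · Δt = 90.35 × 3600 = 3.25 × 10^5 m³.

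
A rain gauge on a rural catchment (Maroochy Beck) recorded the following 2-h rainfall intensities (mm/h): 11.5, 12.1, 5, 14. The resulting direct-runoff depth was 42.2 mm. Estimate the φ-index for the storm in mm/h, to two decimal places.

Only the 3 blocks with intensity above φ contribute runoff: 11.5, 12.1, 14 mm/h.
Σ(I−φ)·Δt = d  ⇒  (11.5+12.1+14 − 3φ)·2 = 42.2
φ = (37.60 − 42.2/2) / 3 = 5.50 mm/h.

φ ≈ 5.50 mm/h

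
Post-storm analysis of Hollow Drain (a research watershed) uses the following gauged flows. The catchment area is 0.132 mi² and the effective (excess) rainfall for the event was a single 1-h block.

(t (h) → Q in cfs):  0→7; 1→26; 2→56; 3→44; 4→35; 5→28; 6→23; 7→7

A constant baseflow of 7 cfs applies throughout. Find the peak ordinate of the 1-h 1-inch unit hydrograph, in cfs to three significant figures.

U_p ≈ 24.6 cfs

Direct runoff: 0.0, 19.0, 49.0, 37.0, 28.0, 21.0, 16.0, 0.0 cfs; ΣQ_DR = 170.0 cfs, peak = 49.0 cfs.
Runoff depth d = ΣQ_DR·Δt / A = 170.0 × 3600 / (0.132 mi²) = 1.996 in.
The 1-inch UH is the DRH scaled by (1 in)/d, so U_p = 49.0 × 1/1.996 = 24.6 cfs.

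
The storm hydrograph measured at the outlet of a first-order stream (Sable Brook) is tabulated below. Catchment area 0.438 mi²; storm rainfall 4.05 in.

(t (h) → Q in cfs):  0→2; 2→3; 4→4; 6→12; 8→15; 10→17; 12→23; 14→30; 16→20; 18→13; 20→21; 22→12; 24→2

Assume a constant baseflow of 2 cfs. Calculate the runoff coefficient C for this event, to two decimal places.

ΣQ_DR = 148.0 cfs; V = ΣQ_DR·Δt = 1.066 × 10^6 ft³.
Runoff depth d = V / A = 1.047 in.
C = d / P = 1.047 / 4.05 = 0.26.

C ≈ 0.26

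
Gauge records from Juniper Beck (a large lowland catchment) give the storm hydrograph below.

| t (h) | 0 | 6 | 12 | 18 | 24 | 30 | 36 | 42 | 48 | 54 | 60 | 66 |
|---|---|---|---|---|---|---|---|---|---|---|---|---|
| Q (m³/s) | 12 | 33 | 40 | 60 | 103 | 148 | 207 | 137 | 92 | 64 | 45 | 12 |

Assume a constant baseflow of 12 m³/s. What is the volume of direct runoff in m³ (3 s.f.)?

V ≈ 1.75 × 10^7 m³

Direct-runoff ordinates (Q − Q_b): 0.0, 21.0, 28.0, 48.0, 91.0, 136.0, 195.0, 125.0, 80.0, 52.0, 33.0, 0.0 m³/s.
ΣQ_DR = 809.0 m³/s.
With Δt = 6 h = 21600 s, V = ΣQ_DR · Δt = 809.0 × 21600 = 1.75 × 10^7 m³.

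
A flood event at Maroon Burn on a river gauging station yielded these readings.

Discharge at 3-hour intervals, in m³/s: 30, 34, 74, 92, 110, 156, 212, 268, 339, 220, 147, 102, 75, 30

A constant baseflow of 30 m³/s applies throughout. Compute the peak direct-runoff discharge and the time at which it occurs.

Subtracting baseflow gives direct-runoff ordinates: 0.0, 4.0, 44.0, 62.0, 80.0, 126.0, 182.0, 238.0, 309.0, 190.0, 117.0, 72.0, 45.0, 0.0 m³/s.
The maximum is 309.0 m³/s, occurring at the reading for t = 24 h.

Q_p = 309.0 m³/s at t = 24 h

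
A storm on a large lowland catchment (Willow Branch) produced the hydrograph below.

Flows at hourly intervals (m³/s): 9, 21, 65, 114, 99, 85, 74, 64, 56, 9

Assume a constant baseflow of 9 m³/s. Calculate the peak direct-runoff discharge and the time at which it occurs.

Subtracting baseflow gives direct-runoff ordinates: 0.0, 12.0, 56.0, 105.0, 90.0, 76.0, 65.0, 55.0, 47.0, 0.0 m³/s.
The maximum is 105.0 m³/s, occurring at the reading for t = 3 h.

Q_p = 105.0 m³/s at t = 3 h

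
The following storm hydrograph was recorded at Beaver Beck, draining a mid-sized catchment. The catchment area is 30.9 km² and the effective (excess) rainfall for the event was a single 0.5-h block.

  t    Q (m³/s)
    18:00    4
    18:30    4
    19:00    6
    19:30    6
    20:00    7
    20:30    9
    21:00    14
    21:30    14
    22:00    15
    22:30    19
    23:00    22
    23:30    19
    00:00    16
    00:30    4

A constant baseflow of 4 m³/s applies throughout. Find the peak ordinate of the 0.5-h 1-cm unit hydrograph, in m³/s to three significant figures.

Direct runoff: 0.0, 0.0, 2.0, 2.0, 3.0, 5.0, 10.0, 10.0, 11.0, 15.0, 18.0, 15.0, 12.0, 0.0 m³/s; ΣQ_DR = 103.0 m³/s, peak = 18.0 m³/s.
Runoff depth d = ΣQ_DR·Δt / A = 103.0 × 1800 / (30.9 km²) = 6.000 mm.
The 1-cm UH is the DRH scaled by (10 mm)/d, so U_p = 18.0 × 10/6.000 = 30.0 m³/s.

U_p ≈ 30.0 m³/s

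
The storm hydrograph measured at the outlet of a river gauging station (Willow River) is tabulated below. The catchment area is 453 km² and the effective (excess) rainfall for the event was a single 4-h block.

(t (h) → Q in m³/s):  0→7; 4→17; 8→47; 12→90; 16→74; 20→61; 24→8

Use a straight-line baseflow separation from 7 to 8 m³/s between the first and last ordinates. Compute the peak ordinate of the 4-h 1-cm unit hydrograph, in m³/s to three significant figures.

U_p ≈ 103 m³/s

Direct runoff: 0.00, 9.83, 39.67, 82.50, 66.33, 53.17, 0.00 m³/s; ΣQ_DR = 251.5 m³/s, peak = 82.50 m³/s.
Runoff depth d = ΣQ_DR·Δt / A = 251.5 × 14400 / (453 km²) = 7.995 mm.
The 1-cm UH is the DRH scaled by (10 mm)/d, so U_p = 82.50 × 10/7.995 = 103 m³/s.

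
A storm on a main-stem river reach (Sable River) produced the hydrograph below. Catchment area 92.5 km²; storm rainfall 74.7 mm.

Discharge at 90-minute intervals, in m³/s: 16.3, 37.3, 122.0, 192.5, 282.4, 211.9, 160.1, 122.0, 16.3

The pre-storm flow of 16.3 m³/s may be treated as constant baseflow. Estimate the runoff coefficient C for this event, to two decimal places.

C ≈ 0.79

ΣQ_DR = 1014 m³/s; V = ΣQ_DR·Δt = 5.476 × 10^6 m³.
Runoff depth d = V / A = 59.20 mm.
C = d / P = 59.20 / 74.7 = 0.79.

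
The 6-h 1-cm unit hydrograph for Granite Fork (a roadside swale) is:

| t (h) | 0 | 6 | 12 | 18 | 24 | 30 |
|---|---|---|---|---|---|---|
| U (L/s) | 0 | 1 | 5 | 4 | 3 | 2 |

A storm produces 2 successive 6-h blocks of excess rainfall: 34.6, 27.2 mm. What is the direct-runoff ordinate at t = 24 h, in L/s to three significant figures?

By discrete convolution, Q_j = Σ (P_i / 10 mm) · U_{j−i}.
At t = 24 h (j=4): Q = (34.6/10)·3 + (27.2/10)·4 = 21.3 L/s.

Q ≈ 21.3 L/s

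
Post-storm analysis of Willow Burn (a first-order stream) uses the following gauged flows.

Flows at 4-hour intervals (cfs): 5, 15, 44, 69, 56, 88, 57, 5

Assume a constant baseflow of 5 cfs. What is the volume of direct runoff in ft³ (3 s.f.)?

Direct-runoff ordinates (Q − Q_b): 0.0, 10.0, 39.0, 64.0, 51.0, 83.0, 52.0, 0.0 cfs.
ΣQ_DR = 299.0 cfs.
With Δt = 4 h = 14400 s, V = ΣQ_DR · Δt = 299.0 × 14400 = 4.31 × 10^6 ft³.

V ≈ 4.31 × 10^6 ft³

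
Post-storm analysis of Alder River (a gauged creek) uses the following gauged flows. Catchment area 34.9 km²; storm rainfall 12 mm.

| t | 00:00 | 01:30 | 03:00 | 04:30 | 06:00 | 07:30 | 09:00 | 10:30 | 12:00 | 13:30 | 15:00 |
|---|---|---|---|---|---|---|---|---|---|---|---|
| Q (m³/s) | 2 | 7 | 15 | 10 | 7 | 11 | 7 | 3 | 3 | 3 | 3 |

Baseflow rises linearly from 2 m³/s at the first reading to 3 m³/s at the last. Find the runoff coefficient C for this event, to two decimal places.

C ≈ 0.56

ΣQ_DR = 43.50 m³/s; V = ΣQ_DR·Δt = 2.349 × 10^5 m³.
Runoff depth d = V / A = 6.731 mm.
C = d / P = 6.731 / 12 = 0.56.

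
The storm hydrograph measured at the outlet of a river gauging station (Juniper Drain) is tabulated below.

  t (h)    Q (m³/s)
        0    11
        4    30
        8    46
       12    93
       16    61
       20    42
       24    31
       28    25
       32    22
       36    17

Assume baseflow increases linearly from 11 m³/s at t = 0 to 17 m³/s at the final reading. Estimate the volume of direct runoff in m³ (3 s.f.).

Direct-runoff ordinates (Q − Q_b): 0.00, 18.33, 33.67, 80.00, 47.33, 27.67, 16.00, 9.33, 5.67, 0.00 m³/s.
ΣQ_DR = 238.0 m³/s.
With Δt = 4 h = 14400 s, V = ΣQ_DR · Δt = 238.0 × 14400 = 3.43 × 10^6 m³.

V ≈ 3.43 × 10^6 m³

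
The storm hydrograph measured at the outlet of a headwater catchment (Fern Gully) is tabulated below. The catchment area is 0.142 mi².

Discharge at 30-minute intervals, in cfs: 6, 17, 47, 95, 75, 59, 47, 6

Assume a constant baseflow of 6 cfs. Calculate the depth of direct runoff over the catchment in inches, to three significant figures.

Direct runoff: 0.0, 11.0, 41.0, 89.0, 69.0, 53.0, 41.0, 0.0 cfs; ΣQ_DR = 304.0 cfs.
V = ΣQ_DR · Δt = 304.0 × 1800 s = 5.472 × 10^5 ft³.
Over A = 0.142 mi², depth = V / A = 1.66 in.

d ≈ 1.66 in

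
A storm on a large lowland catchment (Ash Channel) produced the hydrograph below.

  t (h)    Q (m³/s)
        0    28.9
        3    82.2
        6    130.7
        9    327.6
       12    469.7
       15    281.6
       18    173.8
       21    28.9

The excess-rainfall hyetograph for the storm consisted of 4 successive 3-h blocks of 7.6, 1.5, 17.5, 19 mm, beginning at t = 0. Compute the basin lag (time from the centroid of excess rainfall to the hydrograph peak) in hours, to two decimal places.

Centroid of excess rainfall: t_c = Σ P_i·t̄_i / ΣP_i = 7.6513 h (block centres at 1.5, 4.5, 7.5, 10.5 h).
Hydrograph peak occurs at t = 12 h, so basin lag t_L = 12 − 7.6513 = 4.35 h.

t_L ≈ 4.35 h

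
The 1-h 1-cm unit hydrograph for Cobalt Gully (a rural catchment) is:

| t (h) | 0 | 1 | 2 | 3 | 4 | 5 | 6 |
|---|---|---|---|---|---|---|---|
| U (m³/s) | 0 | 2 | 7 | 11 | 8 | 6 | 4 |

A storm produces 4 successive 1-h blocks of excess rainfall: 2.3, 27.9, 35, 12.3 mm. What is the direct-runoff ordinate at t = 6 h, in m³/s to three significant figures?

By discrete convolution, Q_j = Σ (P_i / 10 mm) · U_{j−i}.
At t = 6 h (j=6): Q = (2.3/10)·4 + (27.9/10)·6 + (35/10)·8 + (12.3/10)·11 = 59.2 m³/s.

Q ≈ 59.2 m³/s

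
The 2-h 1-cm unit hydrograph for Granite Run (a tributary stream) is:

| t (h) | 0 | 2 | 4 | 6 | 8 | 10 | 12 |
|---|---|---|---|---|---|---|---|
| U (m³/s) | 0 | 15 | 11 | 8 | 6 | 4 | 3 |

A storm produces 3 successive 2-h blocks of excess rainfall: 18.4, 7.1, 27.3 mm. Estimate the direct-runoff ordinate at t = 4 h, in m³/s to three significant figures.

By discrete convolution, Q_j = Σ (P_i / 10 mm) · U_{j−i}.
At t = 4 h (j=2): Q = (18.4/10)·11 + (7.1/10)·15 + (27.3/10)·0 = 30.9 m³/s.

Q ≈ 30.9 m³/s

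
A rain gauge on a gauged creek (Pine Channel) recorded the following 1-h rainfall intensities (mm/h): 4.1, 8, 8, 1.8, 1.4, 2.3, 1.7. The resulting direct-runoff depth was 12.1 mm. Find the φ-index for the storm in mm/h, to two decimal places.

φ ≈ 2.67 mm/h

Only the 3 blocks with intensity above φ contribute runoff: 4.1, 8, 8 mm/h.
Σ(I−φ)·Δt = d  ⇒  (4.1+8+8 − 3φ)·1 = 12.1
φ = (20.10 − 12.1/1) / 3 = 2.67 mm/h.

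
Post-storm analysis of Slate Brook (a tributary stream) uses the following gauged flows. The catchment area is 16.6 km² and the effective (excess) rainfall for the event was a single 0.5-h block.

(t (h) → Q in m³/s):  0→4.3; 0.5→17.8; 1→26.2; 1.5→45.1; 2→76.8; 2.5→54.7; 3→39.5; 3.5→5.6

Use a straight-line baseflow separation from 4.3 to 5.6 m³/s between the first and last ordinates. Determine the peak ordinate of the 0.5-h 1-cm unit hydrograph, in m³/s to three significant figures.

Direct runoff: 0.00, 13.31, 21.53, 40.24, 71.76, 49.47, 34.09, 0.00 m³/s; ΣQ_DR = 230.4 m³/s, peak = 71.76 m³/s.
Runoff depth d = ΣQ_DR·Δt / A = 230.4 × 1800 / (16.6 km²) = 24.98 mm.
The 1-cm UH is the DRH scaled by (10 mm)/d, so U_p = 71.76 × 10/24.98 = 28.7 m³/s.

U_p ≈ 28.7 m³/s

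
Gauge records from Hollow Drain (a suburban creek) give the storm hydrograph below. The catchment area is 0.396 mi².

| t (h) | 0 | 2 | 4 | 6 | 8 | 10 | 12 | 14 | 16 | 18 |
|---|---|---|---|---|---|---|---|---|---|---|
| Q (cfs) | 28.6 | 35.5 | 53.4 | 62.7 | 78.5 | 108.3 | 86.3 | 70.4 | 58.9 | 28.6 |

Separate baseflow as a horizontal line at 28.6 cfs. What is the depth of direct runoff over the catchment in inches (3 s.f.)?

d ≈ 2.55 in

Direct runoff: 0.0, 6.9, 24.8, 34.1, 49.9, 79.7, 57.7, 41.8, 30.3, 0.0 cfs; ΣQ_DR = 325.2 cfs.
V = ΣQ_DR · Δt = 325.2 × 7200 s = 2.341 × 10^6 ft³.
Over A = 0.396 mi², depth = V / A = 2.55 in.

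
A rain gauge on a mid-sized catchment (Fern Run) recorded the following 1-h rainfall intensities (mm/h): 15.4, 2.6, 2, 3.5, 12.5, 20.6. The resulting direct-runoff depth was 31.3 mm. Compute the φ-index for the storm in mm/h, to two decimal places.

φ ≈ 5.73 mm/h

Only the 3 blocks with intensity above φ contribute runoff: 15.4, 12.5, 20.6 mm/h.
Σ(I−φ)·Δt = d  ⇒  (15.4+12.5+20.6 − 3φ)·1 = 31.3
φ = (48.50 − 31.3/1) / 3 = 5.73 mm/h.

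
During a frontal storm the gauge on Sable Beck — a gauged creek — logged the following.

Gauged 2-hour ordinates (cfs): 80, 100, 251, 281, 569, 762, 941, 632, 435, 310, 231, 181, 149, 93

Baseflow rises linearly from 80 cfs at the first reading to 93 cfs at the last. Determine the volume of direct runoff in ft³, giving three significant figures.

V ≈ 2.74 × 10^7 ft³

Direct-runoff ordinates (Q − Q_b): 0.00, 19.00, 169.00, 198.00, 485.00, 677.00, 855.00, 545.00, 347.00, 221.00, 141.00, 90.00, 57.00, 0.00 cfs.
ΣQ_DR = 3804 cfs.
With Δt = 2 h = 7200 s, V = ΣQ_DR · Δt = 3804 × 7200 = 2.74 × 10^7 ft³.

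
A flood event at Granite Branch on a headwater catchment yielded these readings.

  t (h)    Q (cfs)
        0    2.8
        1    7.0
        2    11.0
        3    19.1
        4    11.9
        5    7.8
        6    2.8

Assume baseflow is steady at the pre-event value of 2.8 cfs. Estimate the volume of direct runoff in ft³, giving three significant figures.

V ≈ 1.54 × 10^5 ft³

Direct-runoff ordinates (Q − Q_b): 0.0, 4.2, 8.2, 16.3, 9.1, 5.0, 0.0 cfs.
ΣQ_DR = 42.80 cfs.
With Δt = 1 h = 3600 s, V = ΣQ_DR · Δt = 42.80 × 3600 = 1.54 × 10^5 ft³.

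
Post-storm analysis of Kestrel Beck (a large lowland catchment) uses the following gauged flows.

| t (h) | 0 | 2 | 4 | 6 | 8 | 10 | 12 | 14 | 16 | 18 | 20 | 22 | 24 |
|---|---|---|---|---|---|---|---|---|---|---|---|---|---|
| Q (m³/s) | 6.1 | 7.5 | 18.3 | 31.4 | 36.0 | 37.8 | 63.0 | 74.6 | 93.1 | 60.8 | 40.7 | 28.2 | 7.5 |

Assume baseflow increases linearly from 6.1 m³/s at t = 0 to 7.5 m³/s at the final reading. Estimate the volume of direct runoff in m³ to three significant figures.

Direct-runoff ordinates (Q − Q_b): 0.00, 1.28, 11.97, 24.95, 29.43, 31.12, 56.20, 67.68, 86.07, 53.65, 33.43, 20.82, 0.00 m³/s.
ΣQ_DR = 416.6 m³/s.
With Δt = 2 h = 7200 s, V = ΣQ_DR · Δt = 416.6 × 7200 = 3.00 × 10^6 m³.

V ≈ 3.00 × 10^6 m³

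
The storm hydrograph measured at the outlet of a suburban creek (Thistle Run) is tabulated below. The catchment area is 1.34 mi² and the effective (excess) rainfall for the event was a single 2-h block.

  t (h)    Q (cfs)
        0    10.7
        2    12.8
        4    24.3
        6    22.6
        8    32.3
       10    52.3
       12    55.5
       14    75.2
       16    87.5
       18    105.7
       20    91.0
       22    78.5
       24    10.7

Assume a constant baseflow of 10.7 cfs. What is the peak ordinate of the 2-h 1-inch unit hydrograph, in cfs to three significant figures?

U_p ≈ 79.0 cfs

Direct runoff: 0.0, 2.1, 13.6, 11.9, 21.6, 41.6, 44.8, 64.5, 76.8, 95.0, 80.3, 67.8, 0.0 cfs; ΣQ_DR = 520.0 cfs, peak = 95.0 cfs.
Runoff depth d = ΣQ_DR·Δt / A = 520.0 × 7200 / (1.34 mi²) = 1.203 in.
The 1-inch UH is the DRH scaled by (1 in)/d, so U_p = 95.0 × 1/1.203 = 79.0 cfs.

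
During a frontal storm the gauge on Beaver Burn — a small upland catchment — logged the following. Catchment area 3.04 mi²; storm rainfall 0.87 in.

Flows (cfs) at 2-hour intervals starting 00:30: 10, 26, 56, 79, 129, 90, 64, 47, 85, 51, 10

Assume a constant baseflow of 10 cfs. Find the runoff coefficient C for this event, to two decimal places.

C ≈ 0.63

ΣQ_DR = 537.0 cfs; V = ΣQ_DR·Δt = 3.866 × 10^6 ft³.
Runoff depth d = V / A = 0.5475 in.
C = d / P = 0.5475 / 0.87 = 0.63.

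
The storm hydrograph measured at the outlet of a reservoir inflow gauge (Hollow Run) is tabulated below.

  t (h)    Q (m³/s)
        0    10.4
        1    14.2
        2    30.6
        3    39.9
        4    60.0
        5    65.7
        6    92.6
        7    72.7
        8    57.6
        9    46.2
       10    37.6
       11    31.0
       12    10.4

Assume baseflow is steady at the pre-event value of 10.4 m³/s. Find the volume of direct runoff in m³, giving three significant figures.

V ≈ 1.56 × 10^6 m³

Direct-runoff ordinates (Q − Q_b): 0.0, 3.8, 20.2, 29.5, 49.6, 55.3, 82.2, 62.3, 47.2, 35.8, 27.2, 20.6, 0.0 m³/s.
ΣQ_DR = 433.7 m³/s.
With Δt = 1 h = 3600 s, V = ΣQ_DR · Δt = 433.7 × 3600 = 1.56 × 10^6 m³.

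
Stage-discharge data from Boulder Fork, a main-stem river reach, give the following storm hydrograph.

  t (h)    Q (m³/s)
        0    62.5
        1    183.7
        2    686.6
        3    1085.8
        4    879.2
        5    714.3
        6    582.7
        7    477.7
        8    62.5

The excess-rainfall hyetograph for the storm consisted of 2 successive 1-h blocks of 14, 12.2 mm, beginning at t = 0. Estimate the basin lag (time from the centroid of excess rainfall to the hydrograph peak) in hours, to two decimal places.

t_L ≈ 2.03 h

Centroid of excess rainfall: t_c = Σ P_i·t̄_i / ΣP_i = 0.9656 h (block centres at 0.5, 1.5 h).
Hydrograph peak occurs at t = 3 h, so basin lag t_L = 3 − 0.9656 = 2.03 h.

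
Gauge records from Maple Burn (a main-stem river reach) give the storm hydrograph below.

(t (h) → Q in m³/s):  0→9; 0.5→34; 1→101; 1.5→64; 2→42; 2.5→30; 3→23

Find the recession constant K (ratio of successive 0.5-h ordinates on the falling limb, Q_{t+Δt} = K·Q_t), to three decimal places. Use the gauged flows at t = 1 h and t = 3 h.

Using the recession-limb readings at t = 1 h and t = 3 h: Q falls from 101 to 23 m³/s over 4 intervals.
K = (Q₂/Q₁)^(1/4) = (23/101)^(1/4) = 0.691.

K ≈ 0.691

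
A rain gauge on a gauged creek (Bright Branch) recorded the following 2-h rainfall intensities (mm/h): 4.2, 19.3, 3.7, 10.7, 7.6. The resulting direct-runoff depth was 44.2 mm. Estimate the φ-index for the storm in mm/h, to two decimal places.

Only the 3 blocks with intensity above φ contribute runoff: 19.3, 10.7, 7.6 mm/h.
Σ(I−φ)·Δt = d  ⇒  (19.3+10.7+7.6 − 3φ)·2 = 44.2
φ = (37.60 − 44.2/2) / 3 = 5.17 mm/h.

φ ≈ 5.17 mm/h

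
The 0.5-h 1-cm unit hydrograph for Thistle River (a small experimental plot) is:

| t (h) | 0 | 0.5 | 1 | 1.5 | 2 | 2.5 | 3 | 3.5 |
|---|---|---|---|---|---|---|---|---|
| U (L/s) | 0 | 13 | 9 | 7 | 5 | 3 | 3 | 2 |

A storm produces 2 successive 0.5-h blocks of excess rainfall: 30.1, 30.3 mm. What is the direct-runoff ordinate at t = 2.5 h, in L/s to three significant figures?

Q ≈ 24.2 L/s

By discrete convolution, Q_j = Σ (P_i / 10 mm) · U_{j−i}.
At t = 2.5 h (j=5): Q = (30.1/10)·3 + (30.3/10)·5 = 24.2 L/s.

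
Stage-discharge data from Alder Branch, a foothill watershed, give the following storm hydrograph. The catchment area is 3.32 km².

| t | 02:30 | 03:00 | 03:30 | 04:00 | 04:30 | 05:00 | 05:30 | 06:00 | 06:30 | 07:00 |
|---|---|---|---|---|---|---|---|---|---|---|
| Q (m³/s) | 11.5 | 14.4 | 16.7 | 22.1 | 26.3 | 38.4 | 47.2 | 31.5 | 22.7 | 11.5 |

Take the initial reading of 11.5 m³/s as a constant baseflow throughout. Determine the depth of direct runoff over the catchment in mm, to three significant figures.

Direct runoff: 0.0, 2.9, 5.2, 10.6, 14.8, 26.9, 35.7, 20.0, 11.2, 0.0 m³/s; ΣQ_DR = 127.3 m³/s.
V = ΣQ_DR · Δt = 127.3 × 1800 s = 2.291 × 10^5 m³.
Over A = 3.32 km², depth = V / A = 69.0 mm.

d ≈ 69.0 mm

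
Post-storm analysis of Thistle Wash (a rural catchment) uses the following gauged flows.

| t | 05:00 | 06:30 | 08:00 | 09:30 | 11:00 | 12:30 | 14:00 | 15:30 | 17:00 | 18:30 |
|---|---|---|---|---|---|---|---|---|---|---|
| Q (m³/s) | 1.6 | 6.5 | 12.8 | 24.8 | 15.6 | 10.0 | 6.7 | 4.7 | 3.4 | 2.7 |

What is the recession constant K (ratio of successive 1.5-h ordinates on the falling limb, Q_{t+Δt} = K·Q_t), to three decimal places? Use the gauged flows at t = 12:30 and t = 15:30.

K ≈ 0.686

Using the recession-limb readings at t = 12:30 and t = 15:30: Q falls from 10.0 to 4.7 m³/s over 2 intervals.
K = (Q₂/Q₁)^(1/2) = (4.7/10.0)^(1/2) = 0.686.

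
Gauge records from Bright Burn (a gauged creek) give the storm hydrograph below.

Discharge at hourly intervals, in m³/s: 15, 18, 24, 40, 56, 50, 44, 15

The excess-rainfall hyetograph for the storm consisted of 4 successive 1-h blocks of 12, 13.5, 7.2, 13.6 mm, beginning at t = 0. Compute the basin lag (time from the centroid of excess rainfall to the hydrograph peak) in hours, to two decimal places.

t_L ≈ 2.02 h

Centroid of excess rainfall: t_c = Σ P_i·t̄_i / ΣP_i = 1.9838 h (block centres at 0.5, 1.5, 2.5, 3.5 h).
Hydrograph peak occurs at t = 4 h, so basin lag t_L = 4 − 1.9838 = 2.02 h.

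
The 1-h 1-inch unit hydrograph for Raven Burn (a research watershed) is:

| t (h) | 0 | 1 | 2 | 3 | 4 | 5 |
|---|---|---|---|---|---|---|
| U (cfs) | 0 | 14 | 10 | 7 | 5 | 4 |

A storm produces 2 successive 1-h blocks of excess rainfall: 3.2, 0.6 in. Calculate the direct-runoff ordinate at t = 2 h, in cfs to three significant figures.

Q ≈ 40.4 cfs

By discrete convolution, Q_j = Σ (P_i / 1 in) · U_{j−i}.
At t = 2 h (j=2): Q = (3.2/1)·10 + (0.6/1)·14 = 40.4 cfs.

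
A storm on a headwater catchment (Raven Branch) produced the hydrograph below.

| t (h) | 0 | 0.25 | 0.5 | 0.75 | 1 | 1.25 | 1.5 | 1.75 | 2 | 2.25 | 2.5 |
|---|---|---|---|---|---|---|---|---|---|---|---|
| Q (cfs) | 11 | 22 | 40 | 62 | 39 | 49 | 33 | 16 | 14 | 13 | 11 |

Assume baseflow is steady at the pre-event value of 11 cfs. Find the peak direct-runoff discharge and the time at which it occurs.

Subtracting baseflow gives direct-runoff ordinates: 0.0, 11.0, 29.0, 51.0, 28.0, 38.0, 22.0, 5.0, 3.0, 2.0, 0.0 cfs.
The maximum is 51.0 cfs, occurring at the reading for t = 0.75 h.

Q_p = 51.0 cfs at t = 0.75 h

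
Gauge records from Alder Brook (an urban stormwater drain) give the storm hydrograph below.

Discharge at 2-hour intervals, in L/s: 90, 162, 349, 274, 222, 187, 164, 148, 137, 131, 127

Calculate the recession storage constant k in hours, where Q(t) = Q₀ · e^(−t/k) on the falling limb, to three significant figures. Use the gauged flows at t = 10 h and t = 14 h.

k ≈ 17.1 h

On the falling limb, Q drops from 187 to 148 L/s between t = 10 h and t = 14 h (Δt = 4 h).
k = −Δt / ln(Q₂/Q₁) = −4 / ln(148/187) = 17.1 h.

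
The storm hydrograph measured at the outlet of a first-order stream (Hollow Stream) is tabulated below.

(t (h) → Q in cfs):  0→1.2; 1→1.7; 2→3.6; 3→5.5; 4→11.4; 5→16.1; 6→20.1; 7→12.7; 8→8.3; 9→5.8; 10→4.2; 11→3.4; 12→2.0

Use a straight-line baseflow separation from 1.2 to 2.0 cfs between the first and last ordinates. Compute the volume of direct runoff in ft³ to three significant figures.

Direct-runoff ordinates (Q − Q_b): 0.00, 0.43, 2.27, 4.10, 9.93, 14.57, 18.50, 11.03, 6.57, 4.00, 2.33, 1.47, 0.00 cfs.
ΣQ_DR = 75.20 cfs.
With Δt = 1 h = 3600 s, V = ΣQ_DR · Δt = 75.20 × 3600 = 2.71 × 10^5 ft³.

V ≈ 2.71 × 10^5 ft³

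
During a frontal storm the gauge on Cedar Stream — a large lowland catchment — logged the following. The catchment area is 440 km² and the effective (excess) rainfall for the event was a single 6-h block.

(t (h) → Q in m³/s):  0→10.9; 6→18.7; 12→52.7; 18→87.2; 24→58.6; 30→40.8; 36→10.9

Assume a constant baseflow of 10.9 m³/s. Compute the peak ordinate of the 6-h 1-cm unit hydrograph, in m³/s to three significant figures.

U_p ≈ 76.4 m³/s

Direct runoff: 0.0, 7.8, 41.8, 76.3, 47.7, 29.9, 0.0 m³/s; ΣQ_DR = 203.5 m³/s, peak = 76.3 m³/s.
Runoff depth d = ΣQ_DR·Δt / A = 203.5 × 21600 / (440 km²) = 9.990 mm.
The 1-cm UH is the DRH scaled by (10 mm)/d, so U_p = 76.3 × 10/9.990 = 76.4 m³/s.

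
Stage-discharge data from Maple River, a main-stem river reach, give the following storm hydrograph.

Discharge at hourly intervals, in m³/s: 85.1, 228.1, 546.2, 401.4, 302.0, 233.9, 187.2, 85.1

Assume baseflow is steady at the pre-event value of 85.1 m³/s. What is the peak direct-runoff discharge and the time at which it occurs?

Subtracting baseflow gives direct-runoff ordinates: 0.0, 143.0, 461.1, 316.3, 216.9, 148.8, 102.1, 0.0 m³/s.
The maximum is 461.1 m³/s, occurring at the reading for t = 2 h.

Q_p = 461.1 m³/s at t = 2 h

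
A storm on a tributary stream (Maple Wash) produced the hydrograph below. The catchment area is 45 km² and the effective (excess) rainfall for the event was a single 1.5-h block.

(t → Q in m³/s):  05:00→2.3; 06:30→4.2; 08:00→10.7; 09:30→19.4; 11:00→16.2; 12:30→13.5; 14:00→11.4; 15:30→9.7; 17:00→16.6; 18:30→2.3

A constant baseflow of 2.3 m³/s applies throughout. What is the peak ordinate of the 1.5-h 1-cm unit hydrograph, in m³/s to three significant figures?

Direct runoff: 0.0, 1.9, 8.4, 17.1, 13.9, 11.2, 9.1, 7.4, 14.3, 0.0 m³/s; ΣQ_DR = 83.30 m³/s, peak = 17.1 m³/s.
Runoff depth d = ΣQ_DR·Δt / A = 83.30 × 5400 / (45 km²) = 9.996 mm.
The 1-cm UH is the DRH scaled by (10 mm)/d, so U_p = 17.1 × 10/9.996 = 17.1 m³/s.

U_p ≈ 17.1 m³/s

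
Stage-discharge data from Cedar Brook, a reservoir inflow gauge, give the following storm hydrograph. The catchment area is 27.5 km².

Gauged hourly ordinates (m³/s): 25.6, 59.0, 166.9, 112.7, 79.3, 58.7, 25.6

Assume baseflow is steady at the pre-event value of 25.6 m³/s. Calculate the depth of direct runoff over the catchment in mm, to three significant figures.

d ≈ 45.6 mm

Direct runoff: 0.0, 33.4, 141.3, 87.1, 53.7, 33.1, 0.0 m³/s; ΣQ_DR = 348.6 m³/s.
V = ΣQ_DR · Δt = 348.6 × 3600 s = 1.255 × 10^6 m³.
Over A = 27.5 km², depth = V / A = 45.6 mm.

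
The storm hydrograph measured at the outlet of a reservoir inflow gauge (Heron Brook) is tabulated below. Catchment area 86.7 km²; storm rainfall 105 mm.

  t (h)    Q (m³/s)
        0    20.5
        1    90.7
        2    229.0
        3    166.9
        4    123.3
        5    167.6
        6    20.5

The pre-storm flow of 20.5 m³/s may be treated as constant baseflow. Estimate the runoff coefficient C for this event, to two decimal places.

C ≈ 0.27

ΣQ_DR = 675.0 m³/s; V = ΣQ_DR·Δt = 2.430 × 10^6 m³.
Runoff depth d = V / A = 28.03 mm.
C = d / P = 28.03 / 105 = 0.27.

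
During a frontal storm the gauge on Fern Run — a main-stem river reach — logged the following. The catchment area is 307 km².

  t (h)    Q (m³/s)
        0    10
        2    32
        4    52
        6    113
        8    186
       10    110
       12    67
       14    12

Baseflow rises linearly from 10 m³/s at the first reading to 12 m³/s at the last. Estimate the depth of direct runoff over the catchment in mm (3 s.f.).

d ≈ 11.6 mm

Direct runoff: 0.00, 21.71, 41.43, 102.14, 174.86, 98.57, 55.29, 0.00 m³/s; ΣQ_DR = 494.0 m³/s.
V = ΣQ_DR · Δt = 494.0 × 7200 s = 3.557 × 10^6 m³.
Over A = 307 km², depth = V / A = 11.6 mm.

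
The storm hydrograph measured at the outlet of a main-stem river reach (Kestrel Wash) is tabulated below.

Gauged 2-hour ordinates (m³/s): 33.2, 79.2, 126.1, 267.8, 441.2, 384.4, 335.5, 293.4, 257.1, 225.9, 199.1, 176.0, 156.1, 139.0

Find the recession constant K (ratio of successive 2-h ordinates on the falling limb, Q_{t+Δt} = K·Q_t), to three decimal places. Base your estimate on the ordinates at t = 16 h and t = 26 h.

K ≈ 0.884

Using the recession-limb readings at t = 16 h and t = 26 h: Q falls from 257.1 to 139.0 m³/s over 5 intervals.
K = (Q₂/Q₁)^(1/5) = (139.0/257.1)^(1/5) = 0.884.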